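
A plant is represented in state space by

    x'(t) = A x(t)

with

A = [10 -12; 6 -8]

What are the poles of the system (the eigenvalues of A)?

-2, 4

det(sI - A) = s^2 - (tr A)s + det A, with tr A = 10 + (-8) = 2 and det A = 10·(-8) - (-12)·6 = -80 - (-72) = -8.
So p(s) = det(sI - A) = s^2 - 2s - 8.
Factor s^2 - 2s - 8: two numbers with sum 2 and product -8 are 4 and -2, so s^2 - 2s - 8 = (s - 4)(s + 2).
Hence p(s) = (s - 4) (s + 2), with roots -2, 4.
At least one eigenvalue has non-negative real part, so the system is not asymptotically stable.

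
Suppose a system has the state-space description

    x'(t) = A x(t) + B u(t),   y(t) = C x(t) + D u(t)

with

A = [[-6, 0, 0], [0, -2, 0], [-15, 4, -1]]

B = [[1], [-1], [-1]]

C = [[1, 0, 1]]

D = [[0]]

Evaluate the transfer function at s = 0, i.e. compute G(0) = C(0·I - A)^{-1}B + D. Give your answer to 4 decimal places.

-5.3333

G(0) = C(-A)^{-1}B + D = -C A^{-1} B + D.
det A = -12, so A^{-1} = (1/-12)·adj(A) = [[-1/6, 0, 0], [0, -1/2, 0], [5/2, -2, -1]]
A^{-1} B = [-1/6, 1/2, 11/2]^T
C A^{-1} B = 16/3
G(0) = D - C A^{-1} B = 0 - (16/3) = -16/3 ≈ -5.3333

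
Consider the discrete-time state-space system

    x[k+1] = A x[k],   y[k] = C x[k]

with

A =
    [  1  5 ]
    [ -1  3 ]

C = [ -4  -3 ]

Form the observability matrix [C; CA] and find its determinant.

CA = [[-1, -29]]
Observability matrix O = [C; CA] = [[-4, -3], [-1, -29]]
det(O) = (-4)·(-29) - (-3)·(-1) = 116 - 3 = 113
Since det(O) ≠ 0, rank(O) = 2 and the system is completely observable.

113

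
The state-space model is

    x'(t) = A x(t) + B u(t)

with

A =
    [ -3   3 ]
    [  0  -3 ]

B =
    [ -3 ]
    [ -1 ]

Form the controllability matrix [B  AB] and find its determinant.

-3

AB = [[6], [3]]
Controllability matrix C = [B  AB] = [[-3, 6], [-1, 3]]
det(C) = (-3)·3 - 6·(-1) = -9 - (-6) = -3
Since det(C) ≠ 0, rank(C) = 2 and the system is completely controllable.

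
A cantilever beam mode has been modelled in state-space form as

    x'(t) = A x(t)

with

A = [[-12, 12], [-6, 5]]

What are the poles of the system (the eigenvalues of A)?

-4, -3

det(sI - A) = s^2 - (tr A)s + det A, with tr A = (-12) + 5 = -7 and det A = (-12)·5 - 12·(-6) = -60 - (-72) = 12.
So p(s) = det(sI - A) = s^2 + 7s + 12.
Factor s^2 + 7s + 12: two numbers with sum -7 and product 12 are -3 and -4, so s^2 + 7s + 12 = (s + 3)(s + 4).
Hence p(s) = (s + 3) (s + 4), with roots -4, -3.
All eigenvalues have negative real part, so the system is asymptotically stable.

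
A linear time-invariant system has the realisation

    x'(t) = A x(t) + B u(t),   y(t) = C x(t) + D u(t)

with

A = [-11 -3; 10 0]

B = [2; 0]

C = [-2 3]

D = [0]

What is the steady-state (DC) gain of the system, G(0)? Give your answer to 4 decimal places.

2.0000

G(0) = C(-A)^{-1}B + D = -C A^{-1} B + D.
det A = 30, so A^{-1} = (1/30)·adj(A) = [[0, 1/10], [-1/3, -11/30]]
A^{-1} B = [0, -2/3]^T
C A^{-1} B = -2
G(0) = D - C A^{-1} B = 0 - (-2) = 2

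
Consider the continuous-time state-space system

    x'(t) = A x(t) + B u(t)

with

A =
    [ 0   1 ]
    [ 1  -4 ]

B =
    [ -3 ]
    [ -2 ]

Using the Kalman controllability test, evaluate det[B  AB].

AB = [[-2], [5]]
Controllability matrix C = [B  AB] = [[-3, -2], [-2, 5]]
det(C) = (-3)·5 - (-2)·(-2) = -15 - 4 = -19
Since det(C) ≠ 0, rank(C) = 2 and the system is completely controllable.

-19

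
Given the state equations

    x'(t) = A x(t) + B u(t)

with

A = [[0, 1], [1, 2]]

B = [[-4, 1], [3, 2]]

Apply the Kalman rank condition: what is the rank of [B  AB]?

AB = [[3, 2], [2, 5]]
Controllability matrix C = [B  AB] = [[-4, 1, 3, 2], [3, 2, 2, 5]]
Take the 2×2 submatrix of C formed by columns 1, 2: [[-4, 1], [3, 2]]. Its determinant is (-4)·2 - 1·3 = -8 - 3 = -11 ≠ 0.
So rank(C) ≥ 2; since C has 2 rows, rank(C) = 2.
rank(C) = 2 = n, so the pair (A, B) is completely controllable.

2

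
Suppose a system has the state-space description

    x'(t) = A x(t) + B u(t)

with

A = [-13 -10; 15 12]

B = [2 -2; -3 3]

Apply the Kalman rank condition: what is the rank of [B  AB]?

1

AB = [[4, -4], [-6, 6]]
Controllability matrix C = [B  AB] = [[2, -2, 4, -4], [-3, 3, -6, 6]]
Every column of C is a scalar multiple of column 1 = [2, -3] (multipliers 1, -1, 2, -2), so the columns span a one-dimensional space.
C ≠ 0, hence rank(C) = 1.
rank(C) = 1 < n = 2, so the pair (A, B) is not completely controllable.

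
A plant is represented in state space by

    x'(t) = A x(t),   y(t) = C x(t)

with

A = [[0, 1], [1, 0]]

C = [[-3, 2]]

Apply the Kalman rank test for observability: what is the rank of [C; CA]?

2

CA = [[2, -3]]
Observability matrix O = [C; CA] = [[-3, 2], [2, -3]]
det(O) = (-3)·(-3) - 2·2 = 9 - 4 = 5 ≠ 0, so rank(O) = 2.
rank(O) = 2 = n, so the pair (A, C) is completely observable.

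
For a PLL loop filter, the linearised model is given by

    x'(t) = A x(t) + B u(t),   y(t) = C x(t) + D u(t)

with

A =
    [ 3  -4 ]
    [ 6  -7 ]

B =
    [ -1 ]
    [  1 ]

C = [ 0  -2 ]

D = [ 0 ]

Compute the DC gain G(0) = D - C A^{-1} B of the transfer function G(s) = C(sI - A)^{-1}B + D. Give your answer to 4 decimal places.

G(0) = C(-A)^{-1}B + D = -C A^{-1} B + D.
det A = 3, so A^{-1} = (1/3)·adj(A) = [[-7/3, 4/3], [-2, 1]]
A^{-1} B = [11/3, 3]^T
C A^{-1} B = -6
G(0) = D - C A^{-1} B = 0 - (-6) = 6

6.0000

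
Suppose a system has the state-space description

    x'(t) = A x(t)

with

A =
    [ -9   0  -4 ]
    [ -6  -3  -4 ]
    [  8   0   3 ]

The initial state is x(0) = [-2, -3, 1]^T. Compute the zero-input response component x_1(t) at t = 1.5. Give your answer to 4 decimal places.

0.2215

det(sI - A) = s^3 - (tr A)s^2 + (M11 + M22 + M33)s - det A, where Mii is the 2×2 principal minor of A obtained by deleting row i and column i.
tr A = (-9) + (-3) + 3 = -9; M11 = (-3)·3 - (-4)·0 = -9 - 0 = -9; M22 = (-9)·3 - (-4)·8 = -27 - (-32) = 5; M33 = (-9)·(-3) - 0·(-6) = 27 - 0 = 27; sum of minors = 23.
det A = (-9)·((-3)·3 - (-4)·0) - 0·((-6)·3 - (-4)·8) + (-4)·((-6)·0 - (-3)·8) = (-9)·(-9) - 0·14 + (-4)·24 = -15.
So p(s) = det(sI - A) = s^3 + 9s^2 + 23s + 15.
Rational-root test: any integer root divides 15. Testing small divisors, s = -1 works: p(-1) = -1 + 9 + (-23) + 15 = 0, so (s + 1) is a factor.
Dividing, p(s) = (s + 1)(s^2 + 8s + 15).
Factor s^2 + 8s + 15: two numbers with sum -8 and product 15 are -3 and -5, so s^2 + 8s + 15 = (s + 3)(s + 5).
Hence p(s) = (s + 1) (s + 3) (s + 5), with roots -5, -3, -1.
The eigenvalues -5, -3, -1 are distinct and real, so A is diagonalisable and x(t) = e^{At} x(0) = V diag(e^{λ_i t}) V^{-1} x(0), where the columns of V are the eigenvectors.
λ = -5: A - (-5)I = [[-4, 0, -4], [-6, 2, -4], [8, 0, 8]]. v must be orthogonal to every row; (row 1) × (row 2) = [8, 8, -8], so take v_1 = [1, 1, -1]^T.
λ = -3: A - (-3)I = [[-6, 0, -4], [-6, 0, -4], [8, 0, 6]]. v must be orthogonal to every row; (row 1) × (row 3) = [0, 4, 0], so take v_2 = [0, 1, 0]^T.
λ = -1: A - (-1)I = [[-8, 0, -4], [-6, -2, -4], [8, 0, 4]]. v must be orthogonal to every row; (row 1) × (row 2) = [-8, -8, 16], so take v_3 = [-1, -1, 2]^T.
V = [v_1 v_2 v_3] = [[1, 0, -1], [1, 1, -1], [-1, 0, 2]] has det V = 1, so V^{-1} = adj(V)/det V = [[2, 0, 1], [-1, 1, 0], [1, 0, 1]].
Modal coordinates z(0) = V^{-1} x(0): 2·(-2) + 0·(-3) + 1·1 = -3; (-1)·(-2) + 1·(-3) + 0·1 = -1; 1·(-2) + 0·(-3) + 1·1 = -1; so z(0) = [-3, -1, -1]^T.
x_1(t) = Σ_i (v_i)_1 · z_i(0) · e^{λ_i t} (row 1 of V times the modal terms).
x_1(1.5) = 1·(-3)·e^{-5·1.5} + 0·(-1)·e^{-3·1.5} + (-1)·(-1)·e^{-1·1.5} = (-3)·0.000553 + 0·0.011109 + 1·0.223130 = 0.2215.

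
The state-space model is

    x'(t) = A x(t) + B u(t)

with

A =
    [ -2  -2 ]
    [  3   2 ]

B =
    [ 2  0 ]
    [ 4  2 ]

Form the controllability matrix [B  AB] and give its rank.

2

AB = [[-12, -4], [14, 4]]
Controllability matrix C = [B  AB] = [[2, 0, -12, -4], [4, 2, 14, 4]]
Take the 2×2 submatrix of C formed by columns 1, 2: [[2, 0], [4, 2]]. Its determinant is 2·2 - 0·4 = 4 - 0 = 4 ≠ 0.
So rank(C) ≥ 2; since C has 2 rows, rank(C) = 2.
rank(C) = 2 = n, so the pair (A, B) is completely controllable.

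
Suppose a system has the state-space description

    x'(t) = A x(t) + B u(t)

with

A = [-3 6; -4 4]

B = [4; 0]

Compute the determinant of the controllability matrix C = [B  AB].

-64

AB = [[-12], [-16]]
Controllability matrix C = [B  AB] = [[4, -12], [0, -16]]
det(C) = 4·(-16) - (-12)·0 = -64 - 0 = -64
Since det(C) ≠ 0, rank(C) = 2 and the system is completely controllable.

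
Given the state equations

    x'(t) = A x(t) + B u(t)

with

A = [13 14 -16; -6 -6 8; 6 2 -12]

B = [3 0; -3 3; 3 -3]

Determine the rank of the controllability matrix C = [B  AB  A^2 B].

2

AB = [[-51, 90], [24, -42], [-24, 42]]
A^2B = [[57, -90], [-30, 48], [30, -48]]
Controllability matrix C = [B  AB  A^2B] = [[3, 0, -51, 90, 57, -90], [-3, 3, 24, -42, -30, 48], [3, -3, -24, 42, 30, -48]]
The rows r1, r2, r3 of C are linearly dependent: r2 + r3 = 0 (check each entry), so rank(C) ≤ 2.
The 2×2 minor from rows 1, 2, columns 1, 2 is 3·3 - 0·(-3) = 9 - 0 = 9 ≠ 0, so rank(C) = 2.
rank(C) = 2 < n = 3, so the pair (A, B) is not completely controllable.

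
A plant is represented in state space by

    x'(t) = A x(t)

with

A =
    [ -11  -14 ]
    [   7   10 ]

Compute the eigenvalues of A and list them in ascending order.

-4, 3

det(sI - A) = s^2 - (tr A)s + det A, with tr A = (-11) + 10 = -1 and det A = (-11)·10 - (-14)·7 = -110 - (-98) = -12.
So p(s) = det(sI - A) = s^2 + s - 12.
Factor s^2 + s - 12: two numbers with sum -1 and product -12 are 3 and -4, so s^2 + s - 12 = (s - 3)(s + 4).
Hence p(s) = (s - 3) (s + 4), with roots -4, 3.
At least one eigenvalue has non-negative real part, so the system is not asymptotically stable.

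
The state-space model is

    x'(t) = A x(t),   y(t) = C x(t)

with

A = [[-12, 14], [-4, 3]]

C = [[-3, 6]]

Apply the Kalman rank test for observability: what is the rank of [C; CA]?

CA = [[12, -24]]
Observability matrix O = [C; CA] = [[-3, 6], [12, -24]]
Every row of O is a scalar multiple of row 1 = [-3, 6] (multipliers 1, -4), so the rows span a one-dimensional space.
O ≠ 0, hence rank(O) = 1.
rank(O) = 1 < n = 2, so the pair (A, C) is not completely observable.

1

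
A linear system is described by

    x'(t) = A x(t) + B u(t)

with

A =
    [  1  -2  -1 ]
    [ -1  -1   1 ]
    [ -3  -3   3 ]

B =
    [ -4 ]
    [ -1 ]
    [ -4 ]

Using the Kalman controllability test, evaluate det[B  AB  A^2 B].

AB = [[2], [1], [3]]
A^2B = [[-3], [0], [0]]
Controllability matrix C = [B  AB  A^2B] = [[-4, 2, -3], [-1, 1, 0], [-4, 3, 0]]
Expanding along the first row, det(C) = (-4)·(1·0 - 0·3) - 2·((-1)·0 - 0·(-4)) + (-3)·((-1)·3 - 1·(-4)) = (-4)·0 - 2·0 + (-3)·1 = -3
Since det(C) ≠ 0, rank(C) = 3 and the system is completely controllable.

-3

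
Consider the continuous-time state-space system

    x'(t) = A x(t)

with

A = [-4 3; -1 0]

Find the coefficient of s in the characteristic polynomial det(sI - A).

4

For a 2×2 matrix, det(sI - A) = s^2 - (tr A)s + det A.
tr A = -4, det A = 3.
So p(s) = s^2 + 4s + 3.
The coefficient of s is 4.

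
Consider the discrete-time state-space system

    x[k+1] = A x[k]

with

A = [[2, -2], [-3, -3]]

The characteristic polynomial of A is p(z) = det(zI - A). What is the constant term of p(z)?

-12

For a 2×2 matrix, det(zI - A) = z^2 - (tr A)z + det A.
tr A = -1, det A = -12.
So p(z) = z^2 + z - 12.
The constant term is -12.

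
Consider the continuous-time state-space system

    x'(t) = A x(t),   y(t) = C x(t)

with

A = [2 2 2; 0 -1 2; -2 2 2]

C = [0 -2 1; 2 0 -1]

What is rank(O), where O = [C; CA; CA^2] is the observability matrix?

3

CA = [[-2, 4, -2], [6, 2, 2]]
CA^2 = [[0, -12, 0], [8, 14, 20]]
Observability matrix O = [C; CA; CA^2] = [[0, -2, 1], [2, 0, -1], [-2, 4, -2], [6, 2, 2], [0, -12, 0], [8, 14, 20]]
Take the 3×3 submatrix of O formed by rows 1, 2, 3: [[0, -2, 1], [2, 0, -1], [-2, 4, -2]]. Its determinant is 0·(0·(-2) - (-1)·4) - (-2)·(2·(-2) - (-1)·(-2)) + 1·(2·4 - 0·(-2)) = 0·4 - (-2)·(-6) + 1·8 = -4 ≠ 0.
So rank(O) ≥ 3; since O has 3 columns, rank(O) = 3.
rank(O) = 3 = n, so the pair (A, C) is completely observable.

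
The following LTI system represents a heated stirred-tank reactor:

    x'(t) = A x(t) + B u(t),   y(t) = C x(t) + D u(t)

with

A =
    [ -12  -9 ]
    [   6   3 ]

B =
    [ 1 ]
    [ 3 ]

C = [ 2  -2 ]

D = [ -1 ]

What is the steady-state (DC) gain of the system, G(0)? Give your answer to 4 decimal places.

-9.0000

G(0) = C(-A)^{-1}B + D = -C A^{-1} B + D.
det A = 18, so A^{-1} = (1/18)·adj(A) = [[1/6, 1/2], [-1/3, -2/3]]
A^{-1} B = [5/3, -7/3]^T
C A^{-1} B = 8
G(0) = D - C A^{-1} B = -1 - (8) = -9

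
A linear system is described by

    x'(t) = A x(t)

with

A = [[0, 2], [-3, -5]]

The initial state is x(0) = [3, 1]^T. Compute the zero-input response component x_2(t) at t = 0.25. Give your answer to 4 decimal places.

det(sI - A) = s^2 - (tr A)s + det A, with tr A = 0 + (-5) = -5 and det A = 0·(-5) - 2·(-3) = 0 - (-6) = 6.
So p(s) = det(sI - A) = s^2 + 5s + 6.
Factor s^2 + 5s + 6: two numbers with sum -5 and product 6 are -2 and -3, so s^2 + 5s + 6 = (s + 2)(s + 3).
Hence p(s) = (s + 2) (s + 3), with roots -3, -2.
The eigenvalues -3, -2 are distinct and real, so A is diagonalisable and x(t) = e^{At} x(0) = V diag(e^{λ_i t}) V^{-1} x(0), where the columns of V are the eigenvectors.
λ = -3: A - (-3)I = [[3, 2], [-3, -2]]. Row 1 gives 3·v1 + 2·v2 = 0, so take v_1 = [-2, 3]^T.
λ = -2: A - (-2)I = [[2, 2], [-3, -3]]. Row 1 gives 2·v1 + 2·v2 = 0, so take v_2 = [1, -1]^T.
V = [v_1 v_2] = [[-2, 1], [3, -1]] has det V = -1, so V^{-1} = adj(V)/det V = [[1, 1], [3, 2]].
Modal coordinates z(0) = V^{-1} x(0): 1·3 + 1·1 = 4; 3·3 + 2·1 = 11; so z(0) = [4, 11]^T.
x_2(t) = Σ_i (v_i)_2 · z_i(0) · e^{λ_i t} (row 2 of V times the modal terms).
x_2(0.25) = 3·4·e^{-3·0.25} + (-1)·11·e^{-2·0.25} = 12·0.472367 + (-11)·0.606531 = -1.0034.

-1.0034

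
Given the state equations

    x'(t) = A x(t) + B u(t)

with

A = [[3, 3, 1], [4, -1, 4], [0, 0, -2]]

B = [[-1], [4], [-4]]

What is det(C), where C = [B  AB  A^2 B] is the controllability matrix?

2160

AB = [[5], [-24], [8]]
A^2B = [[-49], [76], [-16]]
Controllability matrix C = [B  AB  A^2B] = [[-1, 5, -49], [4, -24, 76], [-4, 8, -16]]
Expanding along the first row, det(C) = (-1)·((-24)·(-16) - 76·8) - 5·(4·(-16) - 76·(-4)) + (-49)·(4·8 - (-24)·(-4)) = (-1)·(-224) - 5·240 + (-49)·(-64) = 2160
Since det(C) ≠ 0, rank(C) = 3 and the system is completely controllable.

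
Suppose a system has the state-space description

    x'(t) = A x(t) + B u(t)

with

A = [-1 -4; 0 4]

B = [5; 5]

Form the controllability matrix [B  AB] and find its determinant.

225

AB = [[-25], [20]]
Controllability matrix C = [B  AB] = [[5, -25], [5, 20]]
det(C) = 5·20 - (-25)·5 = 100 - (-125) = 225
Since det(C) ≠ 0, rank(C) = 2 and the system is completely controllable.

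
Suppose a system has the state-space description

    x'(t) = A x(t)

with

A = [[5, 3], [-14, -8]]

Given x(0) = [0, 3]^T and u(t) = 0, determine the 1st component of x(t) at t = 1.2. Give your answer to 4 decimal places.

1.8943

det(sI - A) = s^2 - (tr A)s + det A, with tr A = 5 + (-8) = -3 and det A = 5·(-8) - 3·(-14) = -40 - (-42) = 2.
So p(s) = det(sI - A) = s^2 + 3s + 2.
Factor s^2 + 3s + 2: two numbers with sum -3 and product 2 are -1 and -2, so s^2 + 3s + 2 = (s + 1)(s + 2).
Hence p(s) = (s + 1) (s + 2), with roots -2, -1.
The eigenvalues -2, -1 are distinct and real, so A is diagonalisable and x(t) = e^{At} x(0) = V diag(e^{λ_i t}) V^{-1} x(0), where the columns of V are the eigenvectors.
λ = -2: A - (-2)I = [[7, 3], [-14, -6]]. Row 1 gives 7·v1 + 3·v2 = 0, so take v_1 = [3, -7]^T.
λ = -1: A - (-1)I = [[6, 3], [-14, -7]]. Row 1 gives 6·v1 + 3·v2 = 0, so take v_2 = [1, -2]^T.
V = [v_1 v_2] = [[3, 1], [-7, -2]] has det V = 1, so V^{-1} = adj(V)/det V = [[-2, -1], [7, 3]].
Modal coordinates z(0) = V^{-1} x(0): (-2)·0 + (-1)·3 = -3; 7·0 + 3·3 = 9; so z(0) = [-3, 9]^T.
x_1(t) = Σ_i (v_i)_1 · z_i(0) · e^{λ_i t} (row 1 of V times the modal terms).
x_1(1.2) = 3·(-3)·e^{-2·1.2} + 1·9·e^{-1·1.2} = (-9)·0.090718 + 9·0.301194 = 1.8943.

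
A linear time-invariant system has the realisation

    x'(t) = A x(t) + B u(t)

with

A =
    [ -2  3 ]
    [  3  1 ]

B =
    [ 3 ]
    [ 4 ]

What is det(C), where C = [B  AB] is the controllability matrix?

15

AB = [[6], [13]]
Controllability matrix C = [B  AB] = [[3, 6], [4, 13]]
det(C) = 3·13 - 6·4 = 39 - 24 = 15
Since det(C) ≠ 0, rank(C) = 2 and the system is completely controllable.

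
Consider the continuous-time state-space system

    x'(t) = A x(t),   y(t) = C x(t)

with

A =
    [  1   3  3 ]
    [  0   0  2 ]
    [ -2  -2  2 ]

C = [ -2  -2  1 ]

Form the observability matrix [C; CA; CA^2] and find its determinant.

-144

CA = [[-4, -8, -8]]
CA^2 = [[12, 4, -44]]
Observability matrix O = [C; CA; CA^2] = [[-2, -2, 1], [-4, -8, -8], [12, 4, -44]]
Expanding along the first row, det(O) = (-2)·((-8)·(-44) - (-8)·4) - (-2)·((-4)·(-44) - (-8)·12) + 1·((-4)·4 - (-8)·12) = (-2)·384 - (-2)·272 + 1·80 = -144
Since det(O) ≠ 0, rank(O) = 3 and the system is completely observable.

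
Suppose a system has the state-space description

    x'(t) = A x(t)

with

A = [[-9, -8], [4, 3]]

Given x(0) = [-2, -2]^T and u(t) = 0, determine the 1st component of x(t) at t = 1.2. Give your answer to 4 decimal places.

det(sI - A) = s^2 - (tr A)s + det A, with tr A = (-9) + 3 = -6 and det A = (-9)·3 - (-8)·4 = -27 - (-32) = 5.
So p(s) = det(sI - A) = s^2 + 6s + 5.
Factor s^2 + 6s + 5: two numbers with sum -6 and product 5 are -1 and -5, so s^2 + 6s + 5 = (s + 1)(s + 5).
Hence p(s) = (s + 1) (s + 5), with roots -5, -1.
The eigenvalues -5, -1 are distinct and real, so A is diagonalisable and x(t) = e^{At} x(0) = V diag(e^{λ_i t}) V^{-1} x(0), where the columns of V are the eigenvectors.
λ = -5: A - (-5)I = [[-4, -8], [4, 8]]. Row 1 gives (-4)·v1 + (-8)·v2 = 0, so take v_1 = [2, -1]^T.
λ = -1: A - (-1)I = [[-8, -8], [4, 4]]. Row 1 gives (-8)·v1 + (-8)·v2 = 0, so take v_2 = [-1, 1]^T.
V = [v_1 v_2] = [[2, -1], [-1, 1]] has det V = 1, so V^{-1} = adj(V)/det V = [[1, 1], [1, 2]].
Modal coordinates z(0) = V^{-1} x(0): 1·(-2) + 1·(-2) = -4; 1·(-2) + 2·(-2) = -6; so z(0) = [-4, -6]^T.
x_1(t) = Σ_i (v_i)_1 · z_i(0) · e^{λ_i t} (row 1 of V times the modal terms).
x_1(1.2) = 2·(-4)·e^{-5·1.2} + (-1)·(-6)·e^{-1·1.2} = (-8)·0.002479 + 6·0.301194 = 1.7873.

1.7873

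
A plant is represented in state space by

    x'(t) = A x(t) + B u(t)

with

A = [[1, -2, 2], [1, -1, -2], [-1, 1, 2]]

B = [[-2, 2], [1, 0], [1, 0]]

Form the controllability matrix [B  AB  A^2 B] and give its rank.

AB = [[-2, 2], [-5, 2], [5, -2]]
A^2B = [[18, -6], [-7, 4], [7, -4]]
Controllability matrix C = [B  AB  A^2B] = [[-2, 2, -2, 2, 18, -6], [1, 0, -5, 2, -7, 4], [1, 0, 5, -2, 7, -4]]
Take the 3×3 submatrix of C formed by columns 1, 2, 3: [[-2, 2, -2], [1, 0, -5], [1, 0, 5]]. Its determinant is (-2)·(0·5 - (-5)·0) - 2·(1·5 - (-5)·1) + (-2)·(1·0 - 0·1) = (-2)·0 - 2·10 + (-2)·0 = -20 ≠ 0.
So rank(C) ≥ 3; since C has 3 rows, rank(C) = 3.
rank(C) = 3 = n, so the pair (A, B) is completely controllable.

3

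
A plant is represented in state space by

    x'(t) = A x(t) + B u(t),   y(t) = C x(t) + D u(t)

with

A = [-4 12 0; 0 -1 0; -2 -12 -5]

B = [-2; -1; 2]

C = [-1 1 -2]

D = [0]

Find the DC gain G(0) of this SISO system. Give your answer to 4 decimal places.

-5.9000

G(0) = C(-A)^{-1}B + D = -C A^{-1} B + D.
det A = -20, so A^{-1} = (1/-20)·adj(A) = [[-1/4, -3, 0], [0, -1, 0], [1/10, 18/5, -1/5]]
A^{-1} B = [7/2, 1, -21/5]^T
C A^{-1} B = 59/10
G(0) = D - C A^{-1} B = 0 - (59/10) = -59/10 ≈ -5.9000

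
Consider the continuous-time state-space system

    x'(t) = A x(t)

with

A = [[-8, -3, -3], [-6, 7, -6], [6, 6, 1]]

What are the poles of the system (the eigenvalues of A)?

-5, 1, 4

det(sI - A) = s^3 - (tr A)s^2 + (M11 + M22 + M33)s - det A, where Mii is the 2×2 principal minor of A obtained by deleting row i and column i.
tr A = (-8) + 7 + 1 = 0; M11 = 7·1 - (-6)·6 = 7 - (-36) = 43; M22 = (-8)·1 - (-3)·6 = -8 - (-18) = 10; M33 = (-8)·7 - (-3)·(-6) = -56 - 18 = -74; sum of minors = -21.
det A = (-8)·(7·1 - (-6)·6) - (-3)·((-6)·1 - (-6)·6) + (-3)·((-6)·6 - 7·6) = (-8)·43 - (-3)·30 + (-3)·(-78) = -20.
So p(s) = det(sI - A) = s^3 - 21s + 20.
Rational-root test: any integer root divides 20. Testing small divisors, s = 1 works: p(1) = 1 + 0 + (-21) + 20 = 0, so (s - 1) is a factor.
Dividing, p(s) = (s - 1)(s^2 + s - 20).
Factor s^2 + s - 20: two numbers with sum -1 and product -20 are 4 and -5, so s^2 + s - 20 = (s - 4)(s + 5).
Hence p(s) = (s - 4) (s - 1) (s + 5), with roots -5, 1, 4.
At least one eigenvalue has non-negative real part, so the system is not asymptotically stable.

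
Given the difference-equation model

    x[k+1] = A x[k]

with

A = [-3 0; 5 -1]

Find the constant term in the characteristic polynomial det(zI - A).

3

For a 2×2 matrix, det(zI - A) = z^2 - (tr A)z + det A.
tr A = -4, det A = 3.
So p(z) = z^2 + 4z + 3.
The constant term is 3.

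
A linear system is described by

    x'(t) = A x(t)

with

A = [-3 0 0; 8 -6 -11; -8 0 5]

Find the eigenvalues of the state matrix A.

-6, -3, 5

det(sI - A) = s^3 - (tr A)s^2 + (M11 + M22 + M33)s - det A, where Mii is the 2×2 principal minor of A obtained by deleting row i and column i.
tr A = (-3) + (-6) + 5 = -4; M11 = (-6)·5 - (-11)·0 = -30 - 0 = -30; M22 = (-3)·5 - 0·(-8) = -15 - 0 = -15; M33 = (-3)·(-6) - 0·8 = 18 - 0 = 18; sum of minors = -27.
det A = (-3)·((-6)·5 - (-11)·0) - 0·(8·5 - (-11)·(-8)) + 0·(8·0 - (-6)·(-8)) = (-3)·(-30) - 0·(-48) + 0·(-48) = 90.
So p(s) = det(sI - A) = s^3 + 4s^2 - 27s - 90.
Rational-root test: any integer root divides -90. Testing small divisors, s = -3 works: p(-3) = -27 + 36 + 81 + (-90) = 0, so (s + 3) is a factor.
Dividing, p(s) = (s + 3)(s^2 + s - 30).
Factor s^2 + s - 30: two numbers with sum -1 and product -30 are 5 and -6, so s^2 + s - 30 = (s - 5)(s + 6).
Hence p(s) = (s - 5) (s + 3) (s + 6), with roots -6, -3, 5.
At least one eigenvalue has non-negative real part, so the system is not asymptotically stable.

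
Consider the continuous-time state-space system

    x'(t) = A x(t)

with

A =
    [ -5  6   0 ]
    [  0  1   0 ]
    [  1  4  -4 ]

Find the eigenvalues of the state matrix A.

det(sI - A) = s^3 - (tr A)s^2 + (M11 + M22 + M33)s - det A, where Mii is the 2×2 principal minor of A obtained by deleting row i and column i.
tr A = (-5) + 1 + (-4) = -8; M11 = 1·(-4) - 0·4 = -4 - 0 = -4; M22 = (-5)·(-4) - 0·1 = 20 - 0 = 20; M33 = (-5)·1 - 6·0 = -5 - 0 = -5; sum of minors = 11.
det A = (-5)·(1·(-4) - 0·4) - 6·(0·(-4) - 0·1) + 0·(0·4 - 1·1) = (-5)·(-4) - 6·0 + 0·(-1) = 20.
So p(s) = det(sI - A) = s^3 + 8s^2 + 11s - 20.
Rational-root test: any integer root divides -20. Testing small divisors, s = 1 works: p(1) = 1 + 8 + 11 + (-20) = 0, so (s - 1) is a factor.
Dividing, p(s) = (s - 1)(s^2 + 9s + 20).
Factor s^2 + 9s + 20: two numbers with sum -9 and product 20 are -4 and -5, so s^2 + 9s + 20 = (s + 4)(s + 5).
Hence p(s) = (s - 1) (s + 4) (s + 5), with roots -5, -4, 1.
At least one eigenvalue has non-negative real part, so the system is not asymptotically stable.

-5, -4, 1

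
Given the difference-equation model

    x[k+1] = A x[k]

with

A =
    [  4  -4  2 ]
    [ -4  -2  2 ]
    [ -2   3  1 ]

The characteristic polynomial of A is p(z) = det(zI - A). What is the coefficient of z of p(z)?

-24

Expand det(zI - A) for the 3×3 matrix.
p(z) = z^3 - 3z^2 - 24z + 64.
(Check: constant term = det(-A) = (-1)^3 det A = 64; coefficient of z^2 = -tr A = -3.)
The coefficient of z is -24.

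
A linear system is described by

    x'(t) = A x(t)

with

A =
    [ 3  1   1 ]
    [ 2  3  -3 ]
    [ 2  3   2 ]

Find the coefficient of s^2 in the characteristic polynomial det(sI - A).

-8

Expand det(sI - A) for the 3×3 matrix.
p(s) = s^3 - 8s^2 + 26s - 35.
(Check: constant term = det(-A) = (-1)^3 det A = -35; coefficient of s^2 = -tr A = -8.)
The coefficient of s^2 is -8.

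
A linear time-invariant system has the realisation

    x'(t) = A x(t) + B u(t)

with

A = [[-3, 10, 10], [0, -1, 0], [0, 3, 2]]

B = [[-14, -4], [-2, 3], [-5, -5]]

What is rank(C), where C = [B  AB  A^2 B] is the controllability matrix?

AB = [[-28, -8], [2, -3], [-16, -1]]
A^2B = [[-56, -16], [-2, 3], [-26, -11]]
Controllability matrix C = [B  AB  A^2B] = [[-14, -4, -28, -8, -56, -16], [-2, 3, 2, -3, -2, 3], [-5, -5, -16, -1, -26, -11]]
The rows r1, r2, r3 of C are linearly dependent: -r1 + 2·r2 + 2·r3 = 0 (check each entry), so rank(C) ≤ 2.
The 2×2 minor from rows 1, 2, columns 1, 2 is (-14)·3 - (-4)·(-2) = -42 - 8 = -50 ≠ 0, so rank(C) = 2.
rank(C) = 2 < n = 3, so the pair (A, B) is not completely controllable.

2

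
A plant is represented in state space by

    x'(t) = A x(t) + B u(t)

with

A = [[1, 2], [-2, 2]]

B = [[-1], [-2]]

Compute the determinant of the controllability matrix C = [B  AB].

AB = [[-5], [-2]]
Controllability matrix C = [B  AB] = [[-1, -5], [-2, -2]]
det(C) = (-1)·(-2) - (-5)·(-2) = 2 - 10 = -8
Since det(C) ≠ 0, rank(C) = 2 and the system is completely controllable.

-8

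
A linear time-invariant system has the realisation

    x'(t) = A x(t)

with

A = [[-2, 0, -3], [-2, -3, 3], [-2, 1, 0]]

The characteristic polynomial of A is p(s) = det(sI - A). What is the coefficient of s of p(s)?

-3

Expand det(sI - A) for the 3×3 matrix.
p(s) = s^3 + 5s^2 - 3s - 30.
(Check: constant term = det(-A) = (-1)^3 det A = -30; coefficient of s^2 = -tr A = 5.)
The coefficient of s is -3.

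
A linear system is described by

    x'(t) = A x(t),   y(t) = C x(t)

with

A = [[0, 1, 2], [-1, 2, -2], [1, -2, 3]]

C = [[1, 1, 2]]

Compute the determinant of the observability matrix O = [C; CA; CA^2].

CA = [[1, -1, 6]]
CA^2 = [[7, -13, 22]]
Observability matrix O = [C; CA; CA^2] = [[1, 1, 2], [1, -1, 6], [7, -13, 22]]
Expanding along the first row, det(O) = 1·((-1)·22 - 6·(-13)) - 1·(1·22 - 6·7) + 2·(1·(-13) - (-1)·7) = 1·56 - 1·(-20) + 2·(-6) = 64
Since det(O) ≠ 0, rank(O) = 3 and the system is completely observable.

64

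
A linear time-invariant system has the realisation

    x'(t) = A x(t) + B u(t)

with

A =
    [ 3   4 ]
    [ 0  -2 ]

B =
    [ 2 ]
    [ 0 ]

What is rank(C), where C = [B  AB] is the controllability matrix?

AB = [[6], [0]]
Controllability matrix C = [B  AB] = [[2, 6], [0, 0]]
Every column of C is a scalar multiple of column 1 = [2, 0] (multipliers 1, 3), so the columns span a one-dimensional space.
C ≠ 0, hence rank(C) = 1.
rank(C) = 1 < n = 2, so the pair (A, B) is not completely controllable.

1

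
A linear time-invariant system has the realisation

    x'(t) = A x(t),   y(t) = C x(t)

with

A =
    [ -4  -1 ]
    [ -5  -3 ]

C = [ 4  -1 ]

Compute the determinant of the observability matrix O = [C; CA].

-15

CA = [[-11, -1]]
Observability matrix O = [C; CA] = [[4, -1], [-11, -1]]
det(O) = 4·(-1) - (-1)·(-11) = -4 - 11 = -15
Since det(O) ≠ 0, rank(O) = 2 and the system is completely observable.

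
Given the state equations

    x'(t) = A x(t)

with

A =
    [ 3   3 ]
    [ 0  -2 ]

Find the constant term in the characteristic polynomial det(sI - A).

-6

For a 2×2 matrix, det(sI - A) = s^2 - (tr A)s + det A.
tr A = 1, det A = -6.
So p(s) = s^2 - s - 6.
The constant term is -6.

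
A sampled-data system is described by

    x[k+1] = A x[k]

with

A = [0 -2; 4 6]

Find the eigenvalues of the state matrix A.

2, 4

det(zI - A) = z^2 - (tr A)z + det A, with tr A = 0 + 6 = 6 and det A = 0·6 - (-2)·4 = 0 - (-8) = 8.
So p(z) = det(zI - A) = z^2 - 6z + 8.
Factor z^2 - 6z + 8: two numbers with sum 6 and product 8 are 4 and 2, so z^2 - 6z + 8 = (z - 4)(z - 2).
Hence p(z) = (z - 4) (z - 2), with roots 2, 4.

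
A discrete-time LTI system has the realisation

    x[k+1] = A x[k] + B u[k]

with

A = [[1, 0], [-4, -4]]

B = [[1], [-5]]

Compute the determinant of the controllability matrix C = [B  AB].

AB = [[1], [16]]
Controllability matrix C = [B  AB] = [[1, 1], [-5, 16]]
det(C) = 1·16 - 1·(-5) = 16 - (-5) = 21
Since det(C) ≠ 0, rank(C) = 2 and the system is completely controllable.

21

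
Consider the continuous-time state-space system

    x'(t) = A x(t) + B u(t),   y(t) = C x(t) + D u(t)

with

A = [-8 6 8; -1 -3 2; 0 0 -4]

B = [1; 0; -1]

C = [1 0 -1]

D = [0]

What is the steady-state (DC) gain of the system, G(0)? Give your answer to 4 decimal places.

0.0500

G(0) = C(-A)^{-1}B + D = -C A^{-1} B + D.
det A = -120, so A^{-1} = (1/-120)·adj(A) = [[-1/10, -1/5, -3/10], [1/30, -4/15, -1/15], [0, 0, -1/4]]
A^{-1} B = [1/5, 1/10, 1/4]^T
C A^{-1} B = -1/20
G(0) = D - C A^{-1} B = 0 - (-1/20) = 1/20 ≈ 0.0500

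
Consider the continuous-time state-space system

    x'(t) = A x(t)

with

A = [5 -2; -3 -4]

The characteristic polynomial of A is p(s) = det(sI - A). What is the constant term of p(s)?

For a 2×2 matrix, det(sI - A) = s^2 - (tr A)s + det A.
tr A = 1, det A = -26.
So p(s) = s^2 - s - 26.
The constant term is -26.

-26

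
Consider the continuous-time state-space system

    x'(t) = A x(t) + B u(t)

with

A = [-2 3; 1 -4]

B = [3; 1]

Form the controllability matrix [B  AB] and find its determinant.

0

AB = [[-3], [-1]]
Controllability matrix C = [B  AB] = [[3, -3], [1, -1]]
det(C) = 3·(-1) - (-3)·1 = -3 - (-3) = 0
Since det(C) = 0, rank(C) < 2 and the system is not completely controllable.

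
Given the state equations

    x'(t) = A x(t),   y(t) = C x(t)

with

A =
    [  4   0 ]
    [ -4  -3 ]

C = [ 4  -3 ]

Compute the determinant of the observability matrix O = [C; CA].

CA = [[28, 9]]
Observability matrix O = [C; CA] = [[4, -3], [28, 9]]
det(O) = 4·9 - (-3)·28 = 36 - (-84) = 120
Since det(O) ≠ 0, rank(O) = 2 and the system is completely observable.

120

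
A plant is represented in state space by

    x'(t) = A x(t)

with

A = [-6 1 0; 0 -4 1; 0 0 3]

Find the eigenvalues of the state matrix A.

det(sI - A) = s^3 - (tr A)s^2 + (M11 + M22 + M33)s - det A, where Mii is the 2×2 principal minor of A obtained by deleting row i and column i.
tr A = (-6) + (-4) + 3 = -7; M11 = (-4)·3 - 1·0 = -12 - 0 = -12; M22 = (-6)·3 - 0·0 = -18 - 0 = -18; M33 = (-6)·(-4) - 1·0 = 24 - 0 = 24; sum of minors = -6.
det A = (-6)·((-4)·3 - 1·0) - 1·(0·3 - 1·0) + 0·(0·0 - (-4)·0) = (-6)·(-12) - 1·0 + 0·0 = 72.
So p(s) = det(sI - A) = s^3 + 7s^2 - 6s - 72.
Rational-root test: any integer root divides -72. Testing small divisors, s = 3 works: p(3) = 27 + 63 + (-18) + (-72) = 0, so (s - 3) is a factor.
Dividing, p(s) = (s - 3)(s^2 + 10s + 24).
Factor s^2 + 10s + 24: two numbers with sum -10 and product 24 are -4 and -6, so s^2 + 10s + 24 = (s + 4)(s + 6).
Hence p(s) = (s - 3) (s + 4) (s + 6), with roots -6, -4, 3.
At least one eigenvalue has non-negative real part, so the system is not asymptotically stable.

-6, -4, 3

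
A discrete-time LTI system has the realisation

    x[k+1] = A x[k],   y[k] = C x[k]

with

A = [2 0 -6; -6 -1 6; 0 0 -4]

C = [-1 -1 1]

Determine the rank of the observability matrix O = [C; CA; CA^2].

2

CA = [[4, 1, -4]]
CA^2 = [[2, -1, -2]]
Observability matrix O = [C; CA; CA^2] = [[-1, -1, 1], [4, 1, -4], [2, -1, -2]]
The columns c1, c2, c3 of O are linearly dependent: c1 + c3 = 0 (check each entry), so rank(O) ≤ 2.
The 2×2 minor from rows 1, 2, columns 1, 2 is (-1)·1 - (-1)·4 = -1 - (-4) = 3 ≠ 0, so rank(O) = 2.
rank(O) = 2 < n = 3, so the pair (A, C) is not completely observable.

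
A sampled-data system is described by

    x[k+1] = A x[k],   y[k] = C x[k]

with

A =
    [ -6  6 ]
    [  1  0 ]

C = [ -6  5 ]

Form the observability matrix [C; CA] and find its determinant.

11

CA = [[41, -36]]
Observability matrix O = [C; CA] = [[-6, 5], [41, -36]]
det(O) = (-6)·(-36) - 5·41 = 216 - 205 = 11
Since det(O) ≠ 0, rank(O) = 2 and the system is completely observable.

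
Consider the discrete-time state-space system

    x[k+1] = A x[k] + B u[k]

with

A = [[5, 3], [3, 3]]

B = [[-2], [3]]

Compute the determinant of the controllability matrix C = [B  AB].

AB = [[-1], [3]]
Controllability matrix C = [B  AB] = [[-2, -1], [3, 3]]
det(C) = (-2)·3 - (-1)·3 = -6 - (-3) = -3
Since det(C) ≠ 0, rank(C) = 2 and the system is completely controllable.

-3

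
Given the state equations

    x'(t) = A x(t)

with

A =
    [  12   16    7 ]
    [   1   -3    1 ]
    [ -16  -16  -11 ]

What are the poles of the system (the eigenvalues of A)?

det(sI - A) = s^3 - (tr A)s^2 + (M11 + M22 + M33)s - det A, where Mii is the 2×2 principal minor of A obtained by deleting row i and column i.
tr A = 12 + (-3) + (-11) = -2; M11 = (-3)·(-11) - 1·(-16) = 33 - (-16) = 49; M22 = 12·(-11) - 7·(-16) = -132 - (-112) = -20; M33 = 12·(-3) - 16·1 = -36 - 16 = -52; sum of minors = -23.
det A = 12·((-3)·(-11) - 1·(-16)) - 16·(1·(-11) - 1·(-16)) + 7·(1·(-16) - (-3)·(-16)) = 12·49 - 16·5 + 7·(-64) = 60.
So p(s) = det(sI - A) = s^3 + 2s^2 - 23s - 60.
Rational-root test: any integer root divides -60. Testing small divisors, s = -3 works: p(-3) = -27 + 18 + 69 + (-60) = 0, so (s + 3) is a factor.
Dividing, p(s) = (s + 3)(s^2 - s - 20).
Factor s^2 - s - 20: two numbers with sum 1 and product -20 are 5 and -4, so s^2 - s - 20 = (s - 5)(s + 4).
Hence p(s) = (s - 5) (s + 3) (s + 4), with roots -4, -3, 5.
At least one eigenvalue has non-negative real part, so the system is not asymptotically stable.

-4, -3, 5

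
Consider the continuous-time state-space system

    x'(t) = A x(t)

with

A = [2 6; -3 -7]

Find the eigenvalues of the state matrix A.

-4, -1

det(sI - A) = s^2 - (tr A)s + det A, with tr A = 2 + (-7) = -5 and det A = 2·(-7) - 6·(-3) = -14 - (-18) = 4.
So p(s) = det(sI - A) = s^2 + 5s + 4.
Factor s^2 + 5s + 4: two numbers with sum -5 and product 4 are -1 and -4, so s^2 + 5s + 4 = (s + 1)(s + 4).
Hence p(s) = (s + 1) (s + 4), with roots -4, -1.
All eigenvalues have negative real part, so the system is asymptotically stable.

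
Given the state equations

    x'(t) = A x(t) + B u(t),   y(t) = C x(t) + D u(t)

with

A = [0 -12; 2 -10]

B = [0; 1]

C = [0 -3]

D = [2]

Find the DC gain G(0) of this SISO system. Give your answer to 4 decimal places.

G(0) = C(-A)^{-1}B + D = -C A^{-1} B + D.
det A = 24, so A^{-1} = (1/24)·adj(A) = [[-5/12, 1/2], [-1/12, 0]]
A^{-1} B = [1/2, 0]^T
C A^{-1} B = 0
G(0) = D - C A^{-1} B = 2 - (0) = 2

2.0000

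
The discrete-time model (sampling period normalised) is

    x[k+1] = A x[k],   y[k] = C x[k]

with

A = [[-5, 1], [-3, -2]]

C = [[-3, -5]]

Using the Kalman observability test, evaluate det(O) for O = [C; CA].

CA = [[30, 7]]
Observability matrix O = [C; CA] = [[-3, -5], [30, 7]]
det(O) = (-3)·7 - (-5)·30 = -21 - (-150) = 129
Since det(O) ≠ 0, rank(O) = 2 and the system is completely observable.

129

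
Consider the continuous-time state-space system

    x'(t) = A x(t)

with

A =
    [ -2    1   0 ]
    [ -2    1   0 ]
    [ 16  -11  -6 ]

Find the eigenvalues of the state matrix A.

det(sI - A) = s^3 - (tr A)s^2 + (M11 + M22 + M33)s - det A, where Mii is the 2×2 principal minor of A obtained by deleting row i and column i.
tr A = (-2) + 1 + (-6) = -7; M11 = 1·(-6) - 0·(-11) = -6 - 0 = -6; M22 = (-2)·(-6) - 0·16 = 12 - 0 = 12; M33 = (-2)·1 - 1·(-2) = -2 - (-2) = 0; sum of minors = 6.
det A = (-2)·(1·(-6) - 0·(-11)) - 1·((-2)·(-6) - 0·16) + 0·((-2)·(-11) - 1·16) = (-2)·(-6) - 1·12 + 0·6 = 0.
So p(s) = det(sI - A) = s^3 + 7s^2 + 6s.
The constant term is 0, so p(s) = s(s^2 + 7s + 6).
Factor s^2 + 7s + 6: two numbers with sum -7 and product 6 are -1 and -6, so s^2 + 7s + 6 = (s + 1)(s + 6).
Hence p(s) = s (s + 1) (s + 6), with roots -6, -1, 0.
At least one eigenvalue has non-negative real part, so the system is not asymptotically stable.

-6, -1, 0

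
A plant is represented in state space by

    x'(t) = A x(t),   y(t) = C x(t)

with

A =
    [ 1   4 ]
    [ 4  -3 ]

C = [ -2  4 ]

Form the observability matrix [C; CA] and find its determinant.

CA = [[14, -20]]
Observability matrix O = [C; CA] = [[-2, 4], [14, -20]]
det(O) = (-2)·(-20) - 4·14 = 40 - 56 = -16
Since det(O) ≠ 0, rank(O) = 2 and the system is completely observable.

-16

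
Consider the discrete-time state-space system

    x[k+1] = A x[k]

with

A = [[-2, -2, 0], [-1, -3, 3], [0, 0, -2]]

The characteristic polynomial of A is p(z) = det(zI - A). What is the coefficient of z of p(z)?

14

Expand det(zI - A) for the 3×3 matrix.
p(z) = z^3 + 7z^2 + 14z + 8.
(Check: constant term = det(-A) = (-1)^3 det A = 8; coefficient of z^2 = -tr A = 7.)
The coefficient of z is 14.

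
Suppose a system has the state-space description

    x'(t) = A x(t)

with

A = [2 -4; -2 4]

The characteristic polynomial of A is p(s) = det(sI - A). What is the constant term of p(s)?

For a 2×2 matrix, det(sI - A) = s^2 - (tr A)s + det A.
tr A = 6, det A = 0.
So p(s) = s^2 - 6s.
The constant term is 0.

0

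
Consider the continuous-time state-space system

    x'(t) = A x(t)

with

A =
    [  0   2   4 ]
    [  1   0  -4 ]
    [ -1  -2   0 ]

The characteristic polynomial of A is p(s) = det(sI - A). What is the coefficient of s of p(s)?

Expand det(sI - A) for the 3×3 matrix.
p(s) = s^3 - 6s.
(Check: constant term = det(-A) = (-1)^3 det A = 0; coefficient of s^2 = -tr A = 0.)
The coefficient of s is -6.

-6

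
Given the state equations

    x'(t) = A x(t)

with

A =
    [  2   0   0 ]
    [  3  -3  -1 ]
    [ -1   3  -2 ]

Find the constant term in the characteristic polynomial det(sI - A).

-18

Expand det(sI - A) for the 3×3 matrix.
p(s) = s^3 + 3s^2 - s - 18.
(Check: constant term = det(-A) = (-1)^3 det A = -18; coefficient of s^2 = -tr A = 3.)
The constant term is -18.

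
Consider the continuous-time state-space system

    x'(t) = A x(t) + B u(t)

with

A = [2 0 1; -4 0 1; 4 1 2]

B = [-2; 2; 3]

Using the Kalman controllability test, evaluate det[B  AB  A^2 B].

AB = [[-1], [11], [0]]
A^2B = [[-2], [4], [7]]
Controllability matrix C = [B  AB  A^2B] = [[-2, -1, -2], [2, 11, 4], [3, 0, 7]]
Expanding along the first row, det(C) = (-2)·(11·7 - 4·0) - (-1)·(2·7 - 4·3) + (-2)·(2·0 - 11·3) = (-2)·77 - (-1)·2 + (-2)·(-33) = -86
Since det(C) ≠ 0, rank(C) = 3 and the system is completely controllable.

-86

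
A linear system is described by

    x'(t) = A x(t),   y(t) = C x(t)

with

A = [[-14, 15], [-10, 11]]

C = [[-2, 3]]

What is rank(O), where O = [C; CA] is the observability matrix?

CA = [[-2, 3]]
Observability matrix O = [C; CA] = [[-2, 3], [-2, 3]]
Every row of O is a scalar multiple of row 1 = [-2, 3] (multipliers 1, 1), so the rows span a one-dimensional space.
O ≠ 0, hence rank(O) = 1.
rank(O) = 1 < n = 2, so the pair (A, C) is not completely observable.

1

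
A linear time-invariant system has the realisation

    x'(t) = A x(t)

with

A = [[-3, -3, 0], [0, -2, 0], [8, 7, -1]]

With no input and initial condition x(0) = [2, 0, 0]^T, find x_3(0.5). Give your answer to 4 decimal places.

det(sI - A) = s^3 - (tr A)s^2 + (M11 + M22 + M33)s - det A, where Mii is the 2×2 principal minor of A obtained by deleting row i and column i.
tr A = (-3) + (-2) + (-1) = -6; M11 = (-2)·(-1) - 0·7 = 2 - 0 = 2; M22 = (-3)·(-1) - 0·8 = 3 - 0 = 3; M33 = (-3)·(-2) - (-3)·0 = 6 - 0 = 6; sum of minors = 11.
det A = (-3)·((-2)·(-1) - 0·7) - (-3)·(0·(-1) - 0·8) + 0·(0·7 - (-2)·8) = (-3)·2 - (-3)·0 + 0·16 = -6.
So p(s) = det(sI - A) = s^3 + 6s^2 + 11s + 6.
Rational-root test: any integer root divides 6. Testing small divisors, s = -1 works: p(-1) = -1 + 6 + (-11) + 6 = 0, so (s + 1) is a factor.
Dividing, p(s) = (s + 1)(s^2 + 5s + 6).
Factor s^2 + 5s + 6: two numbers with sum -5 and product 6 are -2 and -3, so s^2 + 5s + 6 = (s + 2)(s + 3).
Hence p(s) = (s + 1) (s + 2) (s + 3), with roots -3, -2, -1.
The eigenvalues -3, -2, -1 are distinct and real, so A is diagonalisable and x(t) = e^{At} x(0) = V diag(e^{λ_i t}) V^{-1} x(0), where the columns of V are the eigenvectors.
λ = -3: A - (-3)I = [[0, -3, 0], [0, 1, 0], [8, 7, 2]]. v must be orthogonal to every row; (row 1) × (row 3) = [-6, 0, 24], so take v_1 = [1, 0, -4]^T.
λ = -2: A - (-2)I = [[-1, -3, 0], [0, 0, 0], [8, 7, 1]]. v must be orthogonal to every row; (row 1) × (row 3) = [-3, 1, 17], so take v_2 = [-3, 1, 17]^T.
λ = -1: A - (-1)I = [[-2, -3, 0], [0, -1, 0], [8, 7, 0]]. v must be orthogonal to every row; (row 1) × (row 2) = [0, 0, 2], so take v_3 = [0, 0, 1]^T.
V = [v_1 v_2 v_3] = [[1, -3, 0], [0, 1, 0], [-4, 17, 1]] has det V = 1, so V^{-1} = adj(V)/det V = [[1, 3, 0], [0, 1, 0], [4, -5, 1]].
Modal coordinates z(0) = V^{-1} x(0): 1·2 + 3·0 + 0·0 = 2; 0·2 + 1·0 + 0·0 = 0; 4·2 + (-5)·0 + 1·0 = 8; so z(0) = [2, 0, 8]^T.
x_3(t) = Σ_i (v_i)_3 · z_i(0) · e^{λ_i t} (row 3 of V times the modal terms).
x_3(0.5) = (-4)·2·e^{-3·0.5} + 17·0·e^{-2·0.5} + 1·8·e^{-1·0.5} = (-8)·0.223130 + 0·0.367879 + 8·0.606531 = 3.0672.

3.0672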